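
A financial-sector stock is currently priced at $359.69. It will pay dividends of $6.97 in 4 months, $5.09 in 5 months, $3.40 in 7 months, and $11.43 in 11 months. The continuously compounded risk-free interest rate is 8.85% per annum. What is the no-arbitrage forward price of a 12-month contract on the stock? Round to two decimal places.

$365.18

PV(dividends) I = 6.97·e^(−0.0885·4/12) + 5.09·e^(−0.0885·5/12) + 3.40·e^(−0.0885·7/12) + 11.43·e^(−0.0885·11/12)
I = 6.7674 + 4.9057 + 3.2289 + 10.5394 = 25.4414
F = (S − I)·e^(rT) = (359.69 − 25.4414) · e^(0.0885·12/12)
= 334.2486 · e^0.088500 = 334.2486 × 1.092534 = $365.18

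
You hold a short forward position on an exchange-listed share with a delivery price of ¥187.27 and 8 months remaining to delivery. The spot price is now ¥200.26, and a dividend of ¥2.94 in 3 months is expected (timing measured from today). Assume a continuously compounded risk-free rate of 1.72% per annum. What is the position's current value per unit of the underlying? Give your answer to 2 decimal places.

PV(remaining dividends) I = 2.94·e^(−0.0172·3/12) = 2.9274
Current forward F = (S − I)·e^(rT) = (200.26 − 2.9274)·e^(0.0172·8/12) = 197.3326 × 1.011533 = 199.6084
Value (long) = (F − K)·e^(−rT) = (199.6084 − 187.27) × 0.988599 = 12.1977
Short position value = −(long value) = -¥12.20

-¥12.20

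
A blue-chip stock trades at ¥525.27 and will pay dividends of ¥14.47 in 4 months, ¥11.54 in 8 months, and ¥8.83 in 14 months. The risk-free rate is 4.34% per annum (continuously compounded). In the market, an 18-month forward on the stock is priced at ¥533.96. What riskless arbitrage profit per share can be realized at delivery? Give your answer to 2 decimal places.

PV(dividends) I = 14.47·e^(−0.0434·4/12) + 11.54·e^(−0.0434·8/12) + 8.83·e^(−0.0434·14/12) = 33.8671
Fair forward F* = (S − I)·e^(rT) = (525.27 − 33.8671)·e^0.065100 = 491.4029 × 1.067266 = 524.4576
Market ¥533.96 > fair 524.4576: forward overpriced → cash-and-carry (borrow at r, buy the stock and collect the dividends, short the forward).
Profit at T = |F_mkt − F*| = |533.96 − 524.4576| = ¥9.50 per share

¥9.50 per share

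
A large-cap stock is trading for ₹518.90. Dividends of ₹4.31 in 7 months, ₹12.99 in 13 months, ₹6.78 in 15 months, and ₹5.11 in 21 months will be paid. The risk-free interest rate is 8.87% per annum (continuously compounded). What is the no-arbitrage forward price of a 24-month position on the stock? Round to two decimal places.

₹588.17

PV(dividends) I = 4.31·e^(−0.0887·7/12) + 12.99·e^(−0.0887·13/12) + 6.78·e^(−0.0887·15/12) + 5.11·e^(−0.0887·21/12)
I = 4.0927 + 11.7999 + 6.0684 + 4.3753 = 26.3363
F = (S − I)·e^(rT) = (518.90 − 26.3363) · e^(0.0887·24/12)
= 492.5637 · e^0.177400 = 492.5637 × 1.194109 = ₹588.17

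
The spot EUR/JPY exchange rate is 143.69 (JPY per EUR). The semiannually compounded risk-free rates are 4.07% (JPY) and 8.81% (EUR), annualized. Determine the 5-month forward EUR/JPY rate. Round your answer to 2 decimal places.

By covered interest parity, F = S · (1+r_JPY/2)^(2T) / (1+r_EUR/2)^(2T)
= 143.69 × 1.016930 / 1.036576 = 143.69 × 0.981047
F = 140.97 JPY per EUR

140.97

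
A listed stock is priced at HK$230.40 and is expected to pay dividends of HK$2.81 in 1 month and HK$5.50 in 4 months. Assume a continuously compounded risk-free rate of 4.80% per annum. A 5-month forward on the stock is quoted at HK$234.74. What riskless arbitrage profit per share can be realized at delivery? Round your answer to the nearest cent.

HK$8.06 per share

PV(dividends) I = 2.81·e^(−0.0480·1/12) + 5.50·e^(−0.0480·4/12) = 8.2115
Fair forward F* = (S − I)·e^(rT) = (230.40 − 8.2115)·e^0.020000 = 222.1885 × 1.020201 = 226.6769
Market HK$234.74 > fair 226.6769: forward overpriced → cash-and-carry (borrow at r, buy the stock and collect the dividends, short the forward).
Profit at T = |F_mkt − F*| = |234.74 − 226.6769| = HK$8.06 per share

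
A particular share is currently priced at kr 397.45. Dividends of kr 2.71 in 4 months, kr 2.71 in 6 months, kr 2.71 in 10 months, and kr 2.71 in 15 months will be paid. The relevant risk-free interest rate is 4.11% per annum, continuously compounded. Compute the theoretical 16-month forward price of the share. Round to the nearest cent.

PV(dividends) I = 2.71·e^(−0.0411·4/12) + 2.71·e^(−0.0411·6/12) + 2.71·e^(−0.0411·10/12) + 2.71·e^(−0.0411·15/12)
I = 2.6731 + 2.6549 + 2.6188 + 2.5743 = 10.5211
F = (S − I)·e^(rT) = (397.45 − 10.5211) · e^(0.0411·16/12)
= 386.9289 · e^0.054800 = 386.9289 × 1.056329 = kr 408.72

kr 408.72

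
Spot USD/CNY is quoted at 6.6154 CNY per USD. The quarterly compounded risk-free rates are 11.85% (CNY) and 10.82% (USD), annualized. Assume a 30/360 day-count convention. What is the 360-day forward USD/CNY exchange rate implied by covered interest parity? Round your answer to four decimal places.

6.6820

By covered interest parity, F = S · (1+r_CNY/4)^(4T) / (1+r_USD/4)^(4T)
= 6.6154 × 1.123871 / 1.112670 = 6.6154 × 1.010067
F = 6.6820 CNY per USD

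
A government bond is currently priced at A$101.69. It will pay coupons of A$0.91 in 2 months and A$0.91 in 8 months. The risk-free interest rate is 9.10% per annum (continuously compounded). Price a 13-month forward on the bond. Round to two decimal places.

A$110.29

PV(coupons) I = 0.91·e^(−0.0910·2/12) + 0.91·e^(−0.0910·8/12)
I = 0.8963 + 0.8564 = 1.7527
F = (S − I)·e^(rT) = (101.69 − 1.7527) · e^(0.0910·13/12)
= 99.9373 · e^0.098583 = 99.9373 × 1.103606 = A$110.29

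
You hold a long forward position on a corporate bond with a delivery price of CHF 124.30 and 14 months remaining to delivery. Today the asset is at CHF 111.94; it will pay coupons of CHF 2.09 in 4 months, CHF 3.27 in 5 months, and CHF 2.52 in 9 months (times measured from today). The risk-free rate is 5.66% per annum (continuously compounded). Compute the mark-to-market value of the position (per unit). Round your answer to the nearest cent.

-CHF 12.08

PV(remaining coupons) I = 2.09·e^(−0.0566·4/12) + 3.27·e^(−0.0566·5/12) + 2.52·e^(−0.0566·9/12) = 7.6600
Current forward F = (S − I)·e^(rT) = (111.94 − 7.6600)·e^(0.0566·14/12) = 104.2800 × 1.068262 = 111.3984
Value (long) = (F − K)·e^(−rT) = (111.3984 − 124.30) × 0.936100 = -12.0772
Value = -CHF 12.08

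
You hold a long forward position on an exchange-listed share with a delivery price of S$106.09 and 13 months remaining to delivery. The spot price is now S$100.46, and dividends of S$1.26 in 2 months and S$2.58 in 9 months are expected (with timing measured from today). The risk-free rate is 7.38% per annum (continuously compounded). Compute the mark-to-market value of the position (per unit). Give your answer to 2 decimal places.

PV(remaining dividends) I = 1.26·e^(−0.0738·2/12) + 2.58·e^(−0.0738·9/12) = 3.6857
Current forward F = (S − I)·e^(rT) = (100.46 − 3.6857)·e^(0.0738·13/12) = 96.7743 × 1.083233 = 104.8291
Value (long) = (F − K)·e^(−rT) = (104.8291 − 106.09) × 0.923163 = -1.1640
Value = -S$1.16

-S$1.16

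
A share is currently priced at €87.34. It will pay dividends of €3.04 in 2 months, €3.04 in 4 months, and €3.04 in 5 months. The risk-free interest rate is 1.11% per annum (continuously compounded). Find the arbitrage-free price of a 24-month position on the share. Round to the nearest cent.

€80.01

PV(dividends) I = 3.04·e^(−0.0111·2/12) + 3.04·e^(−0.0111·4/12) + 3.04·e^(−0.0111·5/12)
I = 3.0344 + 3.0288 + 3.0260 = 9.0892
F = (S − I)·e^(rT) = (87.34 − 9.0892) · e^(0.0111·24/12)
= 78.2508 · e^0.022200 = 78.2508 × 1.022448 = €80.01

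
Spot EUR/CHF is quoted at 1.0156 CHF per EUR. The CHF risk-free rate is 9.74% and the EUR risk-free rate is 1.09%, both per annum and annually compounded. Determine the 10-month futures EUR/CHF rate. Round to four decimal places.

1.0875

By covered interest parity, F = S · (1+r_CHF)^T / (1+r_EUR)^T
= 1.0156 × 1.080532 / 1.009075 = 1.0156 × 1.070814
F = 1.0875 CHF per EUR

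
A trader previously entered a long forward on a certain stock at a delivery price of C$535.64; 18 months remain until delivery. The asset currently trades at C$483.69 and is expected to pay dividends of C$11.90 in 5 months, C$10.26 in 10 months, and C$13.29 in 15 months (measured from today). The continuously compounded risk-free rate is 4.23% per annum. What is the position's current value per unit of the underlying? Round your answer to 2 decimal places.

-C$53.22

PV(remaining dividends) I = 11.90·e^(−0.0423·5/12) + 10.26·e^(−0.0423·10/12) + 13.29·e^(−0.0423·15/12) = 34.2023
Current forward F = (S − I)·e^(rT) = (483.69 − 34.2023)·e^(0.0423·18/12) = 449.4877 × 1.065506 = 478.9318
Value (long) = (F − K)·e^(−rT) = (478.9318 − 535.64) × 0.938521 = -53.2218
Value = -C$53.22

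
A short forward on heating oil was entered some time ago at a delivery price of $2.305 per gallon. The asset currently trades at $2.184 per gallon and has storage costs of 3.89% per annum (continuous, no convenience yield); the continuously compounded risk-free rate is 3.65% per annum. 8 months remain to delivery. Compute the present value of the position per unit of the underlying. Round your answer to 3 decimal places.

Current fair forward for the remaining 8 months: F = S·e^((r + u)·T), (r + u) = 0.0365 + 0.0389 = 0.0754
F = 2.184 · e^(0.0754 × 8/12) = 2.184 × 1.051551 = 2.2966
Value of long forward = (F − K)·e^(−rT) = (2.2966 − 2.305) · e^(−0.0365·8/12)
= -0.0084 × 0.975960 = -0.008
Short position value = −(long value) = $0.008

$0.008 per gallon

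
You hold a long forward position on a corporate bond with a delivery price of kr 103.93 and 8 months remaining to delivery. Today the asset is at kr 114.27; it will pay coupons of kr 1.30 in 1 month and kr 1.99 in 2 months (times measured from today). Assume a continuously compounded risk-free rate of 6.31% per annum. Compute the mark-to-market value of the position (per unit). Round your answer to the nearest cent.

kr 11.36

PV(remaining coupons) I = 1.30·e^(−0.0631·1/12) + 1.99·e^(−0.0631·2/12) = 3.2624
Current forward F = (S − I)·e^(rT) = (114.27 − 3.2624)·e^(0.0631·8/12) = 111.0076 × 1.042964 = 115.7769
Value (long) = (F − K)·e^(−rT) = (115.7769 − 103.93) × 0.958806 = 11.3589
Value = kr 11.36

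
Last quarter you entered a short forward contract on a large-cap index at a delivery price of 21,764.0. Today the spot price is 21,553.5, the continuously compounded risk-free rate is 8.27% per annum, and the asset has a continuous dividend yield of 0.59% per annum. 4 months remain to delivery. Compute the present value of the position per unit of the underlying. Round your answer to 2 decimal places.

-338.92

Current fair forward for the remaining 4 months: F = S·e^((r − q)·T), (r − q) = 0.0827 − 0.0059 = 0.0768
F = 21553.5 · e^(0.0768 × 4/12) = 21553.5 × 1.02593049 = 22112.3928
Value of long forward = (F − K)·e^(−rT) = (22112.3928 − 21764.0) · e^(−0.0827·4/12)
= 348.3928 × 0.97280983 = 338.92
Short position value = −(long value) = -338.92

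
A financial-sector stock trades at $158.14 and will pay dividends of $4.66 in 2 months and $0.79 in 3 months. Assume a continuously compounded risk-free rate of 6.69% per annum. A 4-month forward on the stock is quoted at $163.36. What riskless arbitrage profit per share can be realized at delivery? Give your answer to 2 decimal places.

$7.16 per share

PV(dividends) I = 4.66·e^(−0.0669·2/12) + 0.79·e^(−0.0669·3/12) = 5.3852
Fair forward F* = (S − I)·e^(rT) = (158.14 − 5.3852)·e^0.022300 = 152.7548 × 1.022551 = 156.1996
Market $163.36 > fair 156.1996: forward overpriced → cash-and-carry (borrow at r, buy the stock and collect the dividends, short the forward).
Profit at T = |F_mkt − F*| = |163.36 − 156.1996| = $7.16 per share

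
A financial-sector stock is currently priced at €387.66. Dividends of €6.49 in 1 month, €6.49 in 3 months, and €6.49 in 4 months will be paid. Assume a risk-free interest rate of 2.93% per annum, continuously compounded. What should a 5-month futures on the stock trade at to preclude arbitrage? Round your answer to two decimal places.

PV(dividends) I = 6.49·e^(−0.0293·1/12) + 6.49·e^(−0.0293·3/12) + 6.49·e^(−0.0293·4/12)
I = 6.4742 + 6.4426 + 6.4269 = 19.3437
F = (S − I)·e^(rT) = (387.66 − 19.3437) · e^(0.0293·5/12)
= 368.3163 · e^0.012208 = 368.3163 × 1.012283 = €372.84

€372.84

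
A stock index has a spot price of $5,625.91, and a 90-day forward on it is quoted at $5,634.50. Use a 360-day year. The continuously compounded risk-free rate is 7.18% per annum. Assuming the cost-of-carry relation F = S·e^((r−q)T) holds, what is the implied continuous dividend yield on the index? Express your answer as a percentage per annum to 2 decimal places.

From F = S·e^((r−q)T): (r − q) = ln(F/S)/T
ln(5634.50/5625.91) = ln(1.001527) = 0.001526
(r − q) = 0.001526 / (90/360) = 0.006104
q = r − ln(F/S)/T = 0.0718 − 0.006104 = 0.065696
q = 6.57%

6.57%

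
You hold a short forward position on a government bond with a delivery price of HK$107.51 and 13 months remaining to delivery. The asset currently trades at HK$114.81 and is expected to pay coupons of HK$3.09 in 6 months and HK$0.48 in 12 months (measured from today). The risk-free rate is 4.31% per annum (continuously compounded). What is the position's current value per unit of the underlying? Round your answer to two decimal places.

PV(remaining coupons) I = 3.09·e^(−0.0431·6/12) + 0.48·e^(−0.0431·12/12) = 3.4839
Current forward F = (S − I)·e^(rT) = (114.81 − 3.4839)·e^(0.0431·13/12) = 111.3261 × 1.047799 = 116.6474
Value (long) = (F − K)·e^(−rT) = (116.6474 − 107.51) × 0.954382 = 8.7206
Short position value = −(long value) = -HK$8.72

-HK$8.72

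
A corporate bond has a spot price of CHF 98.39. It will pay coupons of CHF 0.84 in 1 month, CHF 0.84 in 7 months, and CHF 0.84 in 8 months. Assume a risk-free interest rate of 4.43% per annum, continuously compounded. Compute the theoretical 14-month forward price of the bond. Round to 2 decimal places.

CHF 101.01

PV(coupons) I = 0.84·e^(−0.0443·1/12) + 0.84·e^(−0.0443·7/12) + 0.84·e^(−0.0443·8/12)
I = 0.8369 + 0.8186 + 0.8156 = 2.4711
F = (S − I)·e^(rT) = (98.39 − 2.4711) · e^(0.0443·14/12)
= 95.9189 · e^0.051683 = 95.9189 × 1.053042 = CHF 101.01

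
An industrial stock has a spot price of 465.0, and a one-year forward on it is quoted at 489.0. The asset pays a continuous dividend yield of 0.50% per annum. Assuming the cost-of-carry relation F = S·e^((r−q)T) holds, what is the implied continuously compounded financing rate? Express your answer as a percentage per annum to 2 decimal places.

5.53%

From F = S·e^((r−q)T): (r − q) = ln(F/S)/T
ln(489.0/465.0) = ln(1.051613) = 0.050325
(r − q) = 0.050325 / (12/12) = 0.050325
r = ln(F/S)/T + q = 0.050325 + 0.0050 = 0.055325
r = 5.53%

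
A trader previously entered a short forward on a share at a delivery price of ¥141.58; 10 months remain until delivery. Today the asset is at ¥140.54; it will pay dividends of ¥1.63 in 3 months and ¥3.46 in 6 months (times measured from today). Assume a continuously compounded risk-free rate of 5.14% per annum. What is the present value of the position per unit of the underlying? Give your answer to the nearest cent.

¥0.09

PV(remaining dividends) I = 1.63·e^(−0.0514·3/12) + 3.46·e^(−0.0514·6/12) = 4.9814
Current forward F = (S − I)·e^(rT) = (140.54 − 4.9814)·e^(0.0514·10/12) = 135.5586 × 1.043764 = 141.4912
Value (long) = (F − K)·e^(−rT) = (141.4912 − 141.58) × 0.958071 = -0.0851
Short position value = −(long value) = ¥0.09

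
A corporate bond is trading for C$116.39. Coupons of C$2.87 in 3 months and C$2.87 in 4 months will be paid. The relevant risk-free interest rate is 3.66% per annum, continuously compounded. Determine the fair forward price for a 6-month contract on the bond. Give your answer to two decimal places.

C$112.76

PV(coupons) I = 2.87·e^(−0.0366·3/12) + 2.87·e^(−0.0366·4/12)
I = 2.8439 + 2.8352 = 5.6791
F = (S − I)·e^(rT) = (116.39 − 5.6791) · e^(0.0366·6/12)
= 110.7109 · e^0.018300 = 110.7109 × 1.018468 = C$112.76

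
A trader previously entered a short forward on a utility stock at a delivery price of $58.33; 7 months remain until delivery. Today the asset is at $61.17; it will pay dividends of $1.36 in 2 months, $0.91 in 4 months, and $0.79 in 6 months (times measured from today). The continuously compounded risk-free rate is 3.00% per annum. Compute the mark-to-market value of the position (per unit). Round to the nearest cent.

PV(remaining dividends) I = 1.36·e^(−0.0300·2/12) + 0.91·e^(−0.0300·4/12) + 0.79·e^(−0.0300·6/12) = 3.0324
Current forward F = (S − I)·e^(rT) = (61.17 − 3.0324)·e^(0.0300·7/12) = 58.1376 × 1.017654 = 59.1640
Value (long) = (F − K)·e^(−rT) = (59.1640 − 58.33) × 0.982652 = 0.8195
Short position value = −(long value) = -$0.82

-$0.82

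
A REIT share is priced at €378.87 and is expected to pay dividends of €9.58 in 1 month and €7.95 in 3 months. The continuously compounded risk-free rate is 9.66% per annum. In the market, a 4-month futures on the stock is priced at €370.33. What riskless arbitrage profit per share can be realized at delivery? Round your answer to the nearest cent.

€3.11 per share

PV(dividends) I = 9.58·e^(−0.0966·1/12) + 7.95·e^(−0.0966·3/12) = 17.2635
Fair futures F* = (S − I)·e^(rT) = (378.87 − 17.2635)·e^0.032200 = 361.6065 × 1.032724 = 373.4397
Market €370.33 < fair 373.4397: forward underpriced → reverse cash-and-carry (short the stock, invest proceeds at r, pay the dividends, go long the forward).
Profit at T = |F_mkt − F*| = |370.33 − 373.4397| = €3.11 per share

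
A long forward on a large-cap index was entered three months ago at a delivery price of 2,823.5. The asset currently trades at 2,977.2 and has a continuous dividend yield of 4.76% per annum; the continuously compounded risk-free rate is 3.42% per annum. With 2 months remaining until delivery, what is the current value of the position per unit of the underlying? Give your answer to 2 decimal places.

Current fair forward for the remaining 2 months: F = S·e^((r − q)·T), (r − q) = 0.0342 − 0.0476 = -0.0134
F = 2977.2 · e^(-0.0134 × 2/12) = 2977.2 × 0.99776916 = 2970.5583
Value of long forward = (F − K)·e^(−rT) = (2970.5583 − 2823.5) · e^(−0.0342·2/12)
= 147.0583 × 0.99431621 = 146.22

146.22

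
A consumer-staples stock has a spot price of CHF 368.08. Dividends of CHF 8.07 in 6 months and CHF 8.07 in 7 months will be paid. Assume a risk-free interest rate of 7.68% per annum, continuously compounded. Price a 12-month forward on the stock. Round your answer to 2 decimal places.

PV(dividends) I = 8.07·e^(−0.0768·6/12) + 8.07·e^(−0.0768·7/12)
I = 7.7660 + 7.7164 = 15.4824
F = (S − I)·e^(rT) = (368.08 − 15.4824) · e^(0.0768·12/12)
= 352.5976 · e^0.076800 = 352.5976 × 1.079826 = CHF 380.74

CHF 380.74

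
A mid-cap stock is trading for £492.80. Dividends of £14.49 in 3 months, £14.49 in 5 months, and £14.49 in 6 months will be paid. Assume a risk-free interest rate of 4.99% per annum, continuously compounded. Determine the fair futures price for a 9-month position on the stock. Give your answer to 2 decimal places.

PV(dividends) I = 14.49·e^(−0.0499·3/12) + 14.49·e^(−0.0499·5/12) + 14.49·e^(−0.0499·6/12)
I = 14.3104 + 14.1918 + 14.1329 = 42.6351
F = (S − I)·e^(rT) = (492.80 − 42.6351) · e^(0.0499·9/12)
= 450.1649 · e^0.037425 = 450.1649 × 1.038134 = £467.33

£467.33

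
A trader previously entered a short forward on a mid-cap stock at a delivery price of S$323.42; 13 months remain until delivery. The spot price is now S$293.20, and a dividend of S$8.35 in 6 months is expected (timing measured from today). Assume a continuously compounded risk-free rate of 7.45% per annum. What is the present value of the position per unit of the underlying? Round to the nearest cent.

S$13.19

PV(remaining dividends) I = 8.35·e^(−0.0745·6/12) = 8.0447
Current forward F = (S − I)·e^(rT) = (293.20 − 8.0447)·e^(0.0745·13/12) = 285.1553 × 1.084055 = 309.1240
Value (long) = (F − K)·e^(−rT) = (309.1240 − 323.42) × 0.922463 = -13.1875
Short position value = −(long value) = S$13.19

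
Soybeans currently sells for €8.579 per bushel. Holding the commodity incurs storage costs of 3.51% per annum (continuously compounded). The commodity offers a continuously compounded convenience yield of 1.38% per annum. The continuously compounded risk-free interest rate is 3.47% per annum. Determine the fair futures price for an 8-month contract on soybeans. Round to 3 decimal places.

Net carry = r + u − y = 0.0347 + 0.0351 − 0.0138 = 0.0560
F = S·e^((r+u−y)T) = 8.579 · e^(0.0560 × 8/12) = 8.579 · e^0.037333
= 8.579 × 1.038039 = €8.905 per bushel

€8.905 per bushel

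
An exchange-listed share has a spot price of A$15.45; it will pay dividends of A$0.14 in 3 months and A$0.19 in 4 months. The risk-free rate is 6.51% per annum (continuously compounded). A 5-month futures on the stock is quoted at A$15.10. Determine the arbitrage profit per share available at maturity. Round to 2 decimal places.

A$0.44 per share

PV(dividends) I = 0.14·e^(−0.0651·3/12) + 0.19·e^(−0.0651·4/12) = 0.3237
Fair futures F* = (S − I)·e^(rT) = (15.45 − 0.3237)·e^0.027125 = 15.1263 × 1.027496 = 15.5422
Market A$15.10 < fair 15.5422: forward underpriced → reverse cash-and-carry (short the stock, invest proceeds at r, pay the dividends, go long the forward).
Profit at T = |F_mkt − F*| = |15.10 − 15.5422| = A$0.44 per share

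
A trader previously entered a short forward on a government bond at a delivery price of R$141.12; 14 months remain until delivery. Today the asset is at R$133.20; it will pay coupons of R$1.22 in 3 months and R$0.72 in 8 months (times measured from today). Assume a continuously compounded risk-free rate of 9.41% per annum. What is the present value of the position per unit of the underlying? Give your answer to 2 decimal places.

PV(remaining coupons) I = 1.22·e^(−0.0941·3/12) + 0.72·e^(−0.0941·8/12) = 1.8679
Current forward F = (S − I)·e^(rT) = (133.20 − 1.8679)·e^(0.0941·14/12) = 131.3321 × 1.116036 = 146.5714
Value (long) = (F − K)·e^(−rT) = (146.5714 − 141.12) × 0.896028 = 4.8846
Short position value = −(long value) = -R$4.88

-R$4.88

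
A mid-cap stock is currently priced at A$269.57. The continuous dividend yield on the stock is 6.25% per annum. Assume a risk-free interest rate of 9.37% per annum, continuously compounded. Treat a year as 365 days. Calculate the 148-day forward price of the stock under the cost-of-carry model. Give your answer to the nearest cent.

A$273.00

F = S·e^((r − q)T) = 269.57 · e^((0.0937 − 0.0625) × 148/365)
= 269.57 · e^0.012651 = 269.57 × 1.012731
F = A$273.00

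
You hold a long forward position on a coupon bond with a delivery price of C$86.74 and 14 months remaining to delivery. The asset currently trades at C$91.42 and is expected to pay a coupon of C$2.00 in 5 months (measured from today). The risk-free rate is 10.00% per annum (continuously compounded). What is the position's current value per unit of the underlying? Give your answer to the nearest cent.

PV(remaining coupons) I = 2.00·e^(−0.1000·5/12) = 1.9184
Current forward F = (S − I)·e^(rT) = (91.42 − 1.9184)·e^(0.1000·14/12) = 89.5016 × 1.123745 = 100.5770
Value (long) = (F − K)·e^(−rT) = (100.5770 − 86.74) × 0.889882 = 12.3133
Value = C$12.31

C$12.31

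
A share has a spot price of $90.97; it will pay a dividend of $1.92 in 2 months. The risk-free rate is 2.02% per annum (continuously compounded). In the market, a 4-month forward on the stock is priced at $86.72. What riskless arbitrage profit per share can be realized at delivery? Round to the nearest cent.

PV(dividends) I = 1.92·e^(−0.0202·2/12) = 1.9135
Fair forward F* = (S − I)·e^(rT) = (90.97 − 1.9135)·e^0.006733 = 89.0565 × 1.006756 = 89.6582
Market $86.72 < fair 89.6582: forward underpriced → reverse cash-and-carry (short the stock, invest proceeds at r, pay the dividends, go long the forward).
Profit at T = |F_mkt − F*| = |86.72 − 89.6582| = $2.94 per share

$2.94 per share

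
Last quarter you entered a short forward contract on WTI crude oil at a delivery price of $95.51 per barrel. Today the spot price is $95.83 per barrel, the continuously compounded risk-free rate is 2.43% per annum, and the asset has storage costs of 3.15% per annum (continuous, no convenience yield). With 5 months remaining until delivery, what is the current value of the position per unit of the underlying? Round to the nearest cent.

-$2.55 per barrel

Current fair forward for the remaining 5 months: F = S·e^((r + u)·T), (r + u) = 0.0243 + 0.0315 = 0.0558
F = 95.83 · e^(0.0558 × 5/12) = 95.83 × 1.023522 = 98.0841
Value of long forward = (F − K)·e^(−rT) = (98.0841 − 95.51) · e^(−0.0243·5/12)
= 2.5741 × 0.989926 = 2.55
Short position value = −(long value) = -$2.55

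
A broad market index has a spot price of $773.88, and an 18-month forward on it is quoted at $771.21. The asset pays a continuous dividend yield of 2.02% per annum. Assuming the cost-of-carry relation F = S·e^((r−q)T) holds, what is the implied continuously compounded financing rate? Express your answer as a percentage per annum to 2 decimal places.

1.79%

From F = S·e^((r−q)T): (r − q) = ln(F/S)/T
ln(771.21/773.88) = ln(0.996550) = -0.003456
(r − q) = -0.003456 / (18/12) = -0.002304
r = ln(F/S)/T + q = -0.002304 + 0.0202 = 0.017896
r = 1.79%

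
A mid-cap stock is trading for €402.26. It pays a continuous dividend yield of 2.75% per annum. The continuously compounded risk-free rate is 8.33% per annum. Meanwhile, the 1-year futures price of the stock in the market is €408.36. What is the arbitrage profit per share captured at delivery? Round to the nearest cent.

Fair futures: F* = S·e^(carry·T), with carry = (r − q) = 0.0833 − 0.0275 = 0.0558
F* = 402.26 · e^(0.0558 × 1) = 402.26 · e^0.055800 = 402.26 × 1.057386 = €425.3441
Market €408.36 < fair €425.3441: forward underpriced → reverse cash-and-carry (short spot, go long the forward).
At maturity, profit = |F_mkt − F*| = |408.36 − 425.3441| = €16.98 per share

€16.98 per share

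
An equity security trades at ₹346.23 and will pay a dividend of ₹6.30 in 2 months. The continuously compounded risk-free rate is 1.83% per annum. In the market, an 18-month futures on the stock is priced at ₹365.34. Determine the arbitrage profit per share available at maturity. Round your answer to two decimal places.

PV(dividends) I = 6.30·e^(−0.0183·2/12) = 6.2808
Fair futures F* = (S − I)·e^(rT) = (346.23 − 6.2808)·e^0.027450 = 339.9492 × 1.027830 = 349.4100
Market ₹365.34 > fair 349.4100: forward overpriced → cash-and-carry (borrow at r, buy the stock and collect the dividends, short the forward).
Profit at T = |F_mkt − F*| = |365.34 − 349.4100| = ₹15.93 per share

₹15.93 per share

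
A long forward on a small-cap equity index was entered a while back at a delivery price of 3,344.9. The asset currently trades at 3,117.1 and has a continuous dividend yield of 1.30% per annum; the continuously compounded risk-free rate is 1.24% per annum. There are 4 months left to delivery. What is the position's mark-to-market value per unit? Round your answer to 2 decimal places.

-227.48

Current fair forward for the remaining 4 months: F = S·e^((r − q)·T), (r − q) = 0.0124 − 0.0130 = -0.0006
F = 3117.1 · e^(-0.0006 × 4/12) = 3117.1 × 0.99980002 = 3116.4766
Value of long forward = (F − K)·e^(−rT) = (3116.4766 − 3344.9) · e^(−0.0124·4/12)
= -228.4234 × 0.99587520 = -227.48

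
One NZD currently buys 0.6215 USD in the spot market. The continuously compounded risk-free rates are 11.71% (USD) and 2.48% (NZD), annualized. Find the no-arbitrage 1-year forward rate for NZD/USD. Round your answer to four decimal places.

0.6816

F = S·e^((r_USD − r_NZD)T) = 0.6215 · e^((0.1171 − 0.0248) × 1)
= 0.6215 · e^0.092300 = 0.6215 × 1.096694
F = 0.6816 USD per NZD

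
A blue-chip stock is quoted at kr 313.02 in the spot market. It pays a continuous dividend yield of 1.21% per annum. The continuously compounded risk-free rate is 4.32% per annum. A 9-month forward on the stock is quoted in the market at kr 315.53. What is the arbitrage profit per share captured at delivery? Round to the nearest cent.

Fair forward: F* = S·e^(carry·T), with carry = (r − q) = 0.0432 − 0.0121 = 0.0311
F* = 313.02 · e^(0.0311 × 9/12) = 313.02 · e^0.023325 = 313.02 × 1.023599 = kr 320.4070
Market kr 315.53 < fair kr 320.4070: forward underpriced → reverse cash-and-carry (short spot, go long the forward).
At maturity, profit = |F_mkt − F*| = |315.53 − 320.4070| = kr 4.88 per share

kr 4.88 per share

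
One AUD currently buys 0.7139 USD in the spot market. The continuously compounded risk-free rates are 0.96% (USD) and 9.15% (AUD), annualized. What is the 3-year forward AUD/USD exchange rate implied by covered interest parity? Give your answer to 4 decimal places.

0.5584

F = S·e^((r_USD − r_AUD)T) = 0.7139 · e^((0.0096 − 0.0915) × 3)
= 0.7139 · e^-0.245700 = 0.7139 × 0.782157
F = 0.5584 USD per AUD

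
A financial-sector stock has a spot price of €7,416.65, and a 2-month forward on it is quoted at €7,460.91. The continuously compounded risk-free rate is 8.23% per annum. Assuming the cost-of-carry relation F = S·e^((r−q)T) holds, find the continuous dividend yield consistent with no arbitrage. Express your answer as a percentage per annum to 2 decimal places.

4.66%

From F = S·e^((r−q)T): (r − q) = ln(F/S)/T
ln(7460.91/7416.65) = ln(1.005968) = 0.005950
(r − q) = 0.005950 / (2/12) = 0.035700
q = r − ln(F/S)/T = 0.0823 − 0.035700 = 0.046600
q = 4.66%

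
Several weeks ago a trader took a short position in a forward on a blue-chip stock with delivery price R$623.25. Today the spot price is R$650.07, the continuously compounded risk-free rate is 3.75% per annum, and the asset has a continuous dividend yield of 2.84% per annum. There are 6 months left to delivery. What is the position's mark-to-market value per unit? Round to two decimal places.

Current fair forward for the remaining 6 months: F = S·e^((r − q)·T), (r − q) = 0.0375 − 0.0284 = 0.0091
F = 650.07 · e^(0.0091 × 6/12) = 650.07 × 1.004560 = 653.0343
Value of long forward = (F − K)·e^(−rT) = (653.0343 − 623.25) · e^(−0.0375·6/12)
= 29.7843 × 0.981425 = 29.23
Short position value = −(long value) = -R$29.23

-R$29.23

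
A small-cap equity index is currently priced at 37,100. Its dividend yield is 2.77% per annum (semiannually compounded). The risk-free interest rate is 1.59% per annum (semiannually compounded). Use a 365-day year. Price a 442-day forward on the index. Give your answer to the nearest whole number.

F = S · (1+r/2)^(2T) / (1+q/2)^(2T)
= 37100 × 1.019363 / 1.033874 = 37100 × 0.985964
F = 36,579

36,579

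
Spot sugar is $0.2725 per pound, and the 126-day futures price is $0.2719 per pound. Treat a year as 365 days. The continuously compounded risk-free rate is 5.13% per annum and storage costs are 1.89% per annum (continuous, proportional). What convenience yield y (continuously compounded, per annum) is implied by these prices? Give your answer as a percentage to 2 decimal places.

7.66%

F = S·e^((r+u−y)T) ⇒ (r+u−y) = ln(F/S)/T
ln(0.2719/0.2725) = -0.002204; /T ⇒ -0.006385
y = r + u − ln(F/S)/T = 0.0513 + 0.0189 + 0.006385 = 0.076585
y = 7.66%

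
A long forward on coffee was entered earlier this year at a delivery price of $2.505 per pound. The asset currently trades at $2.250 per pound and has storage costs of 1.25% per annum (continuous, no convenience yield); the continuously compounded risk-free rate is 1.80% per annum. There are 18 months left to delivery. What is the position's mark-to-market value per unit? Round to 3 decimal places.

Current fair forward for the remaining 18 months: F = S·e^((r + u)·T), (r + u) = 0.0180 + 0.0125 = 0.0305
F = 2.250 · e^(0.0305 × 18/12) = 2.250 × 1.046813 = 2.3553
Value of long forward = (F − K)·e^(−rT) = (2.3553 − 2.505) · e^(−0.0180·18/12)
= -0.1497 × 0.973361 = -0.146

-$0.146 per pound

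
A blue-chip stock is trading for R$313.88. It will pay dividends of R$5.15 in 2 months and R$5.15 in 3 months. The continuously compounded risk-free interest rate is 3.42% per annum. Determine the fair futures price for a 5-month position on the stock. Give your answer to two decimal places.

PV(dividends) I = 5.15·e^(−0.0342·2/12) + 5.15·e^(−0.0342·3/12)
I = 5.1207 + 5.1062 = 10.2269
F = (S − I)·e^(rT) = (313.88 − 10.2269) · e^(0.0342·5/12)
= 303.6531 · e^0.014250 = 303.6531 × 1.014352 = R$308.01

R$308.01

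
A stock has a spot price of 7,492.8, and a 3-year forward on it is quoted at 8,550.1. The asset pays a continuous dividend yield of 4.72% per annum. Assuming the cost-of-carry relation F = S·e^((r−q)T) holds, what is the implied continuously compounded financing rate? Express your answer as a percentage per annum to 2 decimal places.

From F = S·e^((r−q)T): (r − q) = ln(F/S)/T
ln(8550.1/7492.8) = ln(1.141109) = 0.132001
(r − q) = 0.132001 / (3) = 0.044000
r = ln(F/S)/T + q = 0.044000 + 0.0472 = 0.091200
r = 9.12%

9.12%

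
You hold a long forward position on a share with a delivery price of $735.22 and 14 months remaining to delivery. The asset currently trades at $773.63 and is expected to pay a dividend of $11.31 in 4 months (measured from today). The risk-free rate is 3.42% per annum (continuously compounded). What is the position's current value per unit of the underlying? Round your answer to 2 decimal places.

PV(remaining dividends) I = 11.31·e^(−0.0342·4/12) = 11.1818
Current forward F = (S − I)·e^(rT) = (773.63 − 11.1818)·e^(0.0342·14/12) = 762.4482 × 1.040707 = 793.4852
Value (long) = (F − K)·e^(−rT) = (793.4852 − 735.22) × 0.960886 = 55.9862
Value = $55.99

$55.99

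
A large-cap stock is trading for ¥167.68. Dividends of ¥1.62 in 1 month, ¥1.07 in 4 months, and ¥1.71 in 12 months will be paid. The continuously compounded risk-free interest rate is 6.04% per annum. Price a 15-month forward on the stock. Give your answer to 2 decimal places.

¥176.22

PV(dividends) I = 1.62·e^(−0.0604·1/12) + 1.07·e^(−0.0604·4/12) + 1.71·e^(−0.0604·12/12)
I = 1.6119 + 1.0487 + 1.6098 = 4.2704
F = (S − I)·e^(rT) = (167.68 − 4.2704) · e^(0.0604·15/12)
= 163.4096 · e^0.075500 = 163.4096 × 1.078423 = ¥176.22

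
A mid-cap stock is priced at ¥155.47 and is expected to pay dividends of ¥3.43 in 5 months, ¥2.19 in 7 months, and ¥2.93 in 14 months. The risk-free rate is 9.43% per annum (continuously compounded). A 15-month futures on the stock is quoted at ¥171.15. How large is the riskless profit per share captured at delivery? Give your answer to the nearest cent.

¥5.23 per share

PV(dividends) I = 3.43·e^(−0.0943·5/12) + 2.19·e^(−0.0943·7/12) + 2.93·e^(−0.0943·14/12) = 7.9954
Fair futures F* = (S − I)·e^(rT) = (155.47 − 7.9954)·e^0.117875 = 147.4746 × 1.125103 = 165.9241
Market ¥171.15 > fair 165.9241: forward overpriced → cash-and-carry (borrow at r, buy the stock and collect the dividends, short the forward).
Profit at T = |F_mkt − F*| = |171.15 − 165.9241| = ¥5.23 per share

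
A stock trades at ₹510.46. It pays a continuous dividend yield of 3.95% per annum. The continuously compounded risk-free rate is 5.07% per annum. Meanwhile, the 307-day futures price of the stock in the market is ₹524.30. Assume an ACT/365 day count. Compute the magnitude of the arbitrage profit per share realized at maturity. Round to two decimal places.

Fair futures: F* = S·e^(carry·T), with carry = (r − q) = 0.0507 − 0.0395 = 0.0112
F* = 510.46 · e^(0.0112 × 307/365) = 510.46 · e^0.009420 = 510.46 × 1.009465 = ₹515.2915
Market ₹524.30 > fair ₹515.2915: forward overpriced → cash-and-carry (buy spot, short the forward).
At maturity, profit = |F_mkt − F*| = |524.30 − 515.2915| = ₹9.01 per share

₹9.01 per share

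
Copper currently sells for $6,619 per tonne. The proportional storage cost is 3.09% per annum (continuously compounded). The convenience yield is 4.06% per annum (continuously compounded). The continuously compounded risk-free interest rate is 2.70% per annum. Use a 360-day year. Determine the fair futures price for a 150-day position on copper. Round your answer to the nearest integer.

Net carry = r + u − y = 0.0270 + 0.0309 − 0.0406 = 0.0173
F = S·e^((r+u−y)T) = 6619 · e^(0.0173 × 150/360) = 6619 · e^0.007208
= 6619 × 1.007234 = $6,667 per tonne

$6,667 per tonne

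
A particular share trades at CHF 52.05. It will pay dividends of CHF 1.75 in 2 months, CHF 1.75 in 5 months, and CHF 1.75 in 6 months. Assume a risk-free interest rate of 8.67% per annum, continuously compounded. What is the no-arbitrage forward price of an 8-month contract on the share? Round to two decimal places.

PV(dividends) I = 1.75·e^(−0.0867·2/12) + 1.75·e^(−0.0867·5/12) + 1.75·e^(−0.0867·6/12)
I = 1.7249 + 1.6879 + 1.6758 = 5.0886
F = (S − I)·e^(rT) = (52.05 − 5.0886) · e^(0.0867·8/12)
= 46.9614 · e^0.057800 = 46.9614 × 1.059503 = CHF 49.76

CHF 49.76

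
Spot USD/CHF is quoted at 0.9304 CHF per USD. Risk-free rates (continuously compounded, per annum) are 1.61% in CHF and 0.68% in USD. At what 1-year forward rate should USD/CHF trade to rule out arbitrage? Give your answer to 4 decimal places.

0.9391

F = S·e^((r_CHF − r_USD)T) = 0.9304 · e^((0.0161 − 0.0068) × 1)
= 0.9304 · e^0.009300 = 0.9304 × 1.009343
F = 0.9391 CHF per USD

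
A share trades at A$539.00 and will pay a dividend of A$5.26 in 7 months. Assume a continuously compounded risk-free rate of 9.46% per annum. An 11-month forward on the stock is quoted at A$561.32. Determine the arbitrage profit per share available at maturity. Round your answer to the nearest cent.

A$21.08 per share

PV(dividends) I = 5.26·e^(−0.0946·7/12) = 4.9776
Fair forward F* = (S − I)·e^(rT) = (539.00 − 4.9776)·e^0.086717 = 534.0224 × 1.090588 = 582.3984
Market A$561.32 < fair 582.3984: forward underpriced → reverse cash-and-carry (short the stock, invest proceeds at r, pay the dividends, go long the forward).
Profit at T = |F_mkt − F*| = |561.32 − 582.3984| = A$21.08 per share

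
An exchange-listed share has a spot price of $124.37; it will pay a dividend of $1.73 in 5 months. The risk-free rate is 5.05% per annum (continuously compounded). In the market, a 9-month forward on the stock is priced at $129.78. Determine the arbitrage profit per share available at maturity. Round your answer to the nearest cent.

$2.37 per share

PV(dividends) I = 1.73·e^(−0.0505·5/12) = 1.6940
Fair forward F* = (S − I)·e^(rT) = (124.37 − 1.6940)·e^0.037875 = 122.6760 × 1.038601 = 127.4114
Market $129.78 > fair 127.4114: forward overpriced → cash-and-carry (borrow at r, buy the stock and collect the dividends, short the forward).
Profit at T = |F_mkt − F*| = |129.78 − 127.4114| = $2.37 per share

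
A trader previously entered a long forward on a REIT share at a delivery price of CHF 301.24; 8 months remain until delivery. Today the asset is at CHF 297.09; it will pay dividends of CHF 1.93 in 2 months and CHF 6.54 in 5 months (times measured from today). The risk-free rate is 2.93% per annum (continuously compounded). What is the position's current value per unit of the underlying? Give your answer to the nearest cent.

-CHF 6.70

PV(remaining dividends) I = 1.93·e^(−0.0293·2/12) + 6.54·e^(−0.0293·5/12) = 8.3812
Current forward F = (S − I)·e^(rT) = (297.09 − 8.3812)·e^(0.0293·8/12) = 288.7088 × 1.019725 = 294.4036
Value (long) = (F − K)·e^(−rT) = (294.4036 − 301.24) × 0.980656 = -6.7042
Value = -CHF 6.70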